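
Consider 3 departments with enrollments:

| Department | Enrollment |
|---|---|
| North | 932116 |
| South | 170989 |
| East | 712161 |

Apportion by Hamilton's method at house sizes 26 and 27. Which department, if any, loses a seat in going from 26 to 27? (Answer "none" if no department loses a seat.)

At 26 seats: North 13, South 3, East 10.
At 27 seats: North 14, South 2, East 11.
South drops from 3 to 2.

South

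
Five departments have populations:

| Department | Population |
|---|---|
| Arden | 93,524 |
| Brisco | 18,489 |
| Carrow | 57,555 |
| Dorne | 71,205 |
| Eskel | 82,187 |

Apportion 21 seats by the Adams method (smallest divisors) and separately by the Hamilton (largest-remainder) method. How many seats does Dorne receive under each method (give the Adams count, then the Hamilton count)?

Adams: Arden 6, Brisco 2, Carrow 4, Dorne 4, Eskel 5.
Hamilton: Arden 6, Brisco 1, Carrow 4, Dorne 5, Eskel 5.
Dorne gets 4 under Adams and 5 under Hamilton.

4 and 5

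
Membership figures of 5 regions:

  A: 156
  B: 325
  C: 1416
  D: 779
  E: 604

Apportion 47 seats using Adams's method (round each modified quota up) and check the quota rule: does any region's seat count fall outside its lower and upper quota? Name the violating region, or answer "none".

Standard quotas: A 2.235, B 4.657, C 20.290, D 11.162, E 8.655.
Adams allocation: A 3, B 5, C 19, D 11, E 9.
C has quota 20.290 (lower 20, upper 21) but receives 19 — outside the quota interval.

C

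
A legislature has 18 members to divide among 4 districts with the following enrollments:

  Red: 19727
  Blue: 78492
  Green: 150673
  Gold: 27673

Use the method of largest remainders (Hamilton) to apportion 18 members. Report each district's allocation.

Red=1, Blue=5, Green=10, Gold=2

The standard divisor is 276565/18 ≈ 15364.722.
Standard quotas: Red 1.2839, Blue 5.1086, Green 9.8064, Gold 1.8011.
Lower quotas: Red 1, Blue 5, Green 9, Gold 1 (sum 16, leaving 2 seats).
Remainders in descending order: Green 0.8064, Gold 0.8011, Red 0.2839, Blue 0.1086.
Largest remainders: Green, Gold receive the extra seats.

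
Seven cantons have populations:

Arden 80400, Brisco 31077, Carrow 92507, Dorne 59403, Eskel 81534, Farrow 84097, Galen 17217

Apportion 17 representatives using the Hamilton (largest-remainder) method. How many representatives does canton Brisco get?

The standard divisor is 446235/17 ≈ 26249.118.
Standard quotas: Arden 3.0630, Brisco 1.1839, Carrow 3.5242, Dorne 2.2630, Eskel 3.1062, Farrow 3.2038, Galen 0.6559.
Lower quotas: Arden 3, Brisco 1, Carrow 3, Dorne 2, Eskel 3, Farrow 3, Galen 0 (sum 15, leaving 2 seats).
Remainders in descending order: Galen 0.6559, Carrow 0.5242, Dorne 0.2630, Farrow 0.2038, Brisco 0.1839, Eskel 0.1062, Arden 0.0630.
Largest remainders: Galen, Carrow receive the extra seats.
Brisco receives 1.

1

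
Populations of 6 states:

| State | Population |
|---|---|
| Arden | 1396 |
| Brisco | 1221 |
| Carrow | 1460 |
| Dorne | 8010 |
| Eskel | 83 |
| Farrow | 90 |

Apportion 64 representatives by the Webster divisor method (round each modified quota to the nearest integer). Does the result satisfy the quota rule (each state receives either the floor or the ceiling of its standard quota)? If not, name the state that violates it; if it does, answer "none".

Dorne

Standard quotas: Arden 7.287, Brisco 6.374, Carrow 7.622, Dorne 41.814, Eskel 0.433, Farrow 0.470.
Webster allocation: Arden 7, Brisco 6, Carrow 8, Dorne 43, Eskel 0, Farrow 0.
Dorne has quota 41.814 (lower 41, upper 42) but receives 43 — outside the quota interval.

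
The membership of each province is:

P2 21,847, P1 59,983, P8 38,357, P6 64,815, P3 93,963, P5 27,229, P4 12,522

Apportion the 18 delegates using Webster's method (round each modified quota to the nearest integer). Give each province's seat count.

P2: 1, P1: 3, P8: 2, P6: 4, P3: 5, P5: 2, P4: 1

Standard divisor 318716/18 ≈ 17706.444; standard quotas: P2 1.234, P1 3.388, P8 2.166, P6 3.661, P3 5.307, P5 1.538, P4 0.707.
Rounding to the nearest integer gives P2 1, P1 3, P8 2, P6 4, P3 5, P5 2, P4 1 — total 18, matching the house size, so no adjustment is needed.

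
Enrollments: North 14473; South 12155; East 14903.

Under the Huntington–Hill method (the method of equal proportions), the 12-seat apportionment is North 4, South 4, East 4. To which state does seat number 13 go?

Priority for the next seat is population ÷ (√(s·(s+1))).
Priorities: North 3236.261, South 2717.941, East 3332.412.
Highest priority: East.

East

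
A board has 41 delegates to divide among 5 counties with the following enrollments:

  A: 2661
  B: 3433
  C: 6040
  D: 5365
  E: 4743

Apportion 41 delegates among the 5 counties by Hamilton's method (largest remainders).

The standard divisor is 22242/41 ≈ 542.488.
Standard quotas: A 4.9052, B 6.3283, C 11.1339, D 9.8896, E 8.7431.
Lower quotas: A 4, B 6, C 11, D 9, E 8 (sum 38, leaving 3 seats).
Remainders in descending order: A 0.9052, D 0.8896, E 0.7431, B 0.3283, C 0.1339.
The surplus seats go to A, D, E.

A=5, B=6, C=11, D=10, E=9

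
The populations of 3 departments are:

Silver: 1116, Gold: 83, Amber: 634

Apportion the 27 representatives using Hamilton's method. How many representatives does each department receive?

Silver=17, Gold=1, Amber=9

The standard divisor is 1833/27 ≈ 67.889.
Standard quotas: Silver 16.439, Gold 1.223, Amber 9.339.
Lower quotas: Silver 16, Gold 1, Amber 9 (sum 26, leaving 1 seat).
Remainders in descending order: Silver 0.439, Amber 0.339, Gold 0.223.
Largest remainder: Silver receives the extra seat.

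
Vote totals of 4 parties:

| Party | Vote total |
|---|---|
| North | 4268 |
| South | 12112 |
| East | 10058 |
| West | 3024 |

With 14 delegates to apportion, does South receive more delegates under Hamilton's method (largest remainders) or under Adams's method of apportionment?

Hamilton

Hamilton: North 2, South 6, East 5, West 1.
Adams: North 2, South 5, East 5, West 2.
South gets 6 under Hamilton and 5 under Adams.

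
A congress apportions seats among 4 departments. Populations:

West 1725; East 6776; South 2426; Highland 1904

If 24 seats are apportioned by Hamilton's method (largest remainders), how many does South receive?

4

Standard divisor: 12831 ÷ 24 ≈ 534.625.
Standard quotas: West 3.2266, East 12.6743, South 4.5378, Highland 3.5614.
Lower quotas: West 3, East 12, South 4, Highland 3 (sum 22, leaving 2 seats).
Remainders in descending order: East 0.6743, Highland 0.5614, South 0.5378, West 0.2266.
Largest remainders: East, Highland receive the extra seats.
South receives 4.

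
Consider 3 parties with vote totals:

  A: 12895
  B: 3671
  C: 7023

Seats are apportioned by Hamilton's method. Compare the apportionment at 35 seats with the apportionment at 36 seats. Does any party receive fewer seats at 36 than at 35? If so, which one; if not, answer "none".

B

At 35 seats: A 19, B 6, C 10.
At 36 seats: A 20, B 5, C 11.
B drops from 6 to 5.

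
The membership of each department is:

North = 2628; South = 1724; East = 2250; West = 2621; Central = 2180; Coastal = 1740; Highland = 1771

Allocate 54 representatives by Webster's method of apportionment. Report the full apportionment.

Standard divisor 14914/54 ≈ 276.185; standard quotas: North 9.515, South 6.242, East 8.147, West 9.490, Central 7.893, Coastal 6.300, Highland 6.412.
Rounding to the nearest integer gives 10, 6, 8, 9, 8, 6, 6 = 53 seats, so the divisor must be adjusted.
With modified divisor 274: modified quotas North 9.591, South 6.292, East 8.212, West 9.566, Central 7.956, Coastal 6.350, Highland 6.464.
Rounding to the nearest integer: North 10, South 6, East 8, West 10, Central 8, Coastal 6, Highland 6 (total 54).

North: 10; South: 6; East: 8; West: 10; Central: 8; Coastal: 6; Highland: 6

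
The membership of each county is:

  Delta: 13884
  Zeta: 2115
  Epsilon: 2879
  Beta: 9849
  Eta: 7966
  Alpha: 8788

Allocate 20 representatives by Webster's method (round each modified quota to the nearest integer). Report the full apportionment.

Standard divisor 45481/20 ≈ 2274.05; standard quotas: Delta 6.105, Zeta 0.930, Epsilon 1.266, Beta 4.331, Eta 3.503, Alpha 3.864.
Rounding to the nearest integer gives Delta 6, Zeta 1, Epsilon 1, Beta 4, Eta 4, Alpha 4 — total 20, matching the house size, so no adjustment is needed.

Delta: 6, Zeta: 1, Epsilon: 1, Beta: 4, Eta: 4, Alpha: 4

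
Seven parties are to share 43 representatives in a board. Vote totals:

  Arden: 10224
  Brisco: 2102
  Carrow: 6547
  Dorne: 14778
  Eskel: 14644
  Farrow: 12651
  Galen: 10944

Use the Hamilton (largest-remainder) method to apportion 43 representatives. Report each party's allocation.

Arden 6, Brisco 1, Carrow 4, Dorne 9, Eskel 9, Farrow 8, Galen 6

Standard divisor: 71890 ÷ 43 ≈ 1671.86.
Standard quotas: Arden 6.1153, Brisco 1.2573, Carrow 3.9160, Dorne 8.8393, Eskel 8.7591, Farrow 7.5670, Galen 6.5460.
Lower quotas: Arden 6, Brisco 1, Carrow 3, Dorne 8, Eskel 8, Farrow 7, Galen 6 (sum 39, leaving 4 seats).
Remainders in descending order: Carrow 0.9160, Dorne 0.8393, Eskel 0.7591, Farrow 0.5670, Galen 0.5460, Brisco 0.2573, Arden 0.1153.
Largest remainders: Carrow, Dorne, Eskel, Farrow receive the extra seats.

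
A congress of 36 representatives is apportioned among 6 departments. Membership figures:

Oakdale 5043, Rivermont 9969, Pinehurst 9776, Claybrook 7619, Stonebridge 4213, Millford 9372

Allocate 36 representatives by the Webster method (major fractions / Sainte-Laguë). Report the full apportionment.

Standard divisor 45992/36 ≈ 1277.556; standard quotas: Oakdale 3.947, Rivermont 7.803, Pinehurst 7.652, Claybrook 5.964, Stonebridge 3.298, Millford 7.336.
Rounding to the nearest integer gives Oakdale 4, Rivermont 8, Pinehurst 8, Claybrook 6, Stonebridge 3, Millford 7 — total 36, matching the house size, so no adjustment is needed.

Oakdale: 4, Rivermont: 8, Pinehurst: 8, Claybrook: 6, Stonebridge: 3, Millford: 7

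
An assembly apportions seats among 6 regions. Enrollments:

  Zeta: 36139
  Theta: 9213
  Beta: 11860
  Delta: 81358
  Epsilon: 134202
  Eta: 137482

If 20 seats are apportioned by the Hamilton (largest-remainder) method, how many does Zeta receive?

2

Standard divisor: 410254 ÷ 20 ≈ 20512.7.
Standard quotas: Zeta 1.7618, Theta 0.4491, Beta 0.5782, Delta 3.9662, Epsilon 6.5424, Eta 6.7023.
Lower quotas: Zeta 1, Theta 0, Beta 0, Delta 3, Epsilon 6, Eta 6 (sum 16, leaving 4 seats).
Remainders in descending order: Delta 0.9662, Zeta 0.7618, Eta 0.7023, Beta 0.5782, Epsilon 0.5424, Theta 0.4491.
The surplus seats go to Delta, Zeta, Eta, Beta.
Zeta receives 2.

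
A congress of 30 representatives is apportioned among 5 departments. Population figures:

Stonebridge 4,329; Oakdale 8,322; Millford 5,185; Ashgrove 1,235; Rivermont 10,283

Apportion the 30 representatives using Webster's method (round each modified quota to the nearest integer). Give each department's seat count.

Standard divisor 29354/30 ≈ 978.467; standard quotas: Stonebridge 4.424, Oakdale 8.505, Millford 5.299, Ashgrove 1.262, Rivermont 10.509.
Rounding to the nearest integer gives Stonebridge 4, Oakdale 9, Millford 5, Ashgrove 1, Rivermont 11 — total 30, matching the house size, so no adjustment is needed.

Stonebridge 4, Oakdale 9, Millford 5, Ashgrove 1, Rivermont 11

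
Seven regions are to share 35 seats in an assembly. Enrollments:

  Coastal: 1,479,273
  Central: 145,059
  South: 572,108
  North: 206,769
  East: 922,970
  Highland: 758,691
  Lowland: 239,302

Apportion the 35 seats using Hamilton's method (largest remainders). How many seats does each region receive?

Total 4324172; standard divisor 4324172/35 ≈ 123547.771.
Standard quotas: Coastal 11.9733, Central 1.1741, South 4.6307, North 1.6736, East 7.4706, Highland 6.1409, Lowland 1.9369.
Lower quotas: Coastal 11, Central 1, South 4, North 1, East 7, Highland 6, Lowland 1 (sum 31, leaving 4 seats).
Remainders in descending order: Coastal 0.9733, Lowland 0.9369, North 0.6736, South 0.6307, East 0.4706, Central 0.1741, Highland 0.1409.
The surplus seats go to Coastal, Lowland, North, South.

Coastal=12, Central=1, South=5, North=2, East=7, Highland=6, Lowland=2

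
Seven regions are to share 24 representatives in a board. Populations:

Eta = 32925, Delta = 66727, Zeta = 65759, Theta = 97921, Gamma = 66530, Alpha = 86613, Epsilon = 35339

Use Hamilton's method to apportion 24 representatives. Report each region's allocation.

Standard divisor: 451814 ÷ 24 ≈ 18825.583.
Standard quotas: Eta 1.7489, Delta 3.5445, Zeta 3.4931, Theta 5.2015, Gamma 3.5340, Alpha 4.6008, Epsilon 1.8772.
Lower quotas: Eta 1, Delta 3, Zeta 3, Theta 5, Gamma 3, Alpha 4, Epsilon 1 (sum 20, leaving 4 seats).
Remainders in descending order: Epsilon 0.8772, Eta 0.7489, Alpha 0.6008, Delta 0.5445, Gamma 0.5340, Zeta 0.4931, Theta 0.2015.
Largest remainders: Epsilon, Eta, Alpha, Delta receive the extra seats.

Eta: 2, Delta: 4, Zeta: 3, Theta: 5, Gamma: 3, Alpha: 5, Epsilon: 2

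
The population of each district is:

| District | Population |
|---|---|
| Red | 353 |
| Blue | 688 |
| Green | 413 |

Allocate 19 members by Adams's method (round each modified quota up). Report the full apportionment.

Red=5; Blue=9; Green=5

Standard divisor 1454/19 ≈ 76.526; standard quotas: Red 4.613, Blue 8.990, Green 5.397.
Rounding up gives 5, 9, 6 = 20 seats, so the divisor must be adjusted.
With modified divisor 84: modified quotas Red 4.202, Blue 8.190, Green 4.917.
Rounding up: Red 5, Blue 9, Green 5 (total 19).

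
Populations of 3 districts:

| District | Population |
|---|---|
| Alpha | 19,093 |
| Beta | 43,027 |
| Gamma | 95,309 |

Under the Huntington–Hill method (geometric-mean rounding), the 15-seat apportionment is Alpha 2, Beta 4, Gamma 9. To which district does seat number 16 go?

Priority for the next seat is population ÷ (√(s·(s+1))).
Priorities: Alpha 7794.685, Beta 9621.130, Gamma 10046.451.
Highest priority: Gamma.

Gamma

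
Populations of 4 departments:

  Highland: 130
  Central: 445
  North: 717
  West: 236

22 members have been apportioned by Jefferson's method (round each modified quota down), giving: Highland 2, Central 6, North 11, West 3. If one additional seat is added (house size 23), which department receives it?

Central

Priority for the next seat is population ÷ (current seats + 1).
Priorities: Highland 43.333, Central 63.571, North 59.750, West 59.000.
Highest priority: Central.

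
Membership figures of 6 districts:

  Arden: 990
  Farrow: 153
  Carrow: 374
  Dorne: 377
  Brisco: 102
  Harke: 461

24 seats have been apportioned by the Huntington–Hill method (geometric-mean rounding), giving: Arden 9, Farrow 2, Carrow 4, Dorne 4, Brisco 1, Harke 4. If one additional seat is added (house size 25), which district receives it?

Arden

Priority for the next seat is population ÷ (√(s·(s+1))).
Priorities: Arden 104.355, Farrow 62.462, Carrow 83.629, Dorne 84.300, Brisco 72.125, Harke 103.083.
Highest priority: Arden.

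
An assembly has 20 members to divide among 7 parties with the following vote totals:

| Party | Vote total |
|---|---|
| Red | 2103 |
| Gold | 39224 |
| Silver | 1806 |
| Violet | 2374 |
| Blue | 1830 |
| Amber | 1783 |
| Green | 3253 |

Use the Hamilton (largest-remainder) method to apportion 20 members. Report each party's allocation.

Red 1, Gold 15, Silver 1, Violet 1, Blue 1, Amber 0, Green 1

Standard divisor: 52373 ÷ 20 ≈ 2618.65.
Standard quotas: Red 0.8031, Gold 14.9787, Silver 0.6897, Violet 0.9066, Blue 0.6988, Amber 0.6809, Green 1.2422.
Lower quotas: Red 0, Gold 14, Silver 0, Violet 0, Blue 0, Amber 0, Green 1 (sum 15, leaving 5 seats).
Remainders in descending order: Gold 0.9787, Violet 0.9066, Red 0.8031, Blue 0.6988, Silver 0.6897, Amber 0.6809, Green 0.2422.
The surplus seats go to Gold, Violet, Red, Blue, Silver.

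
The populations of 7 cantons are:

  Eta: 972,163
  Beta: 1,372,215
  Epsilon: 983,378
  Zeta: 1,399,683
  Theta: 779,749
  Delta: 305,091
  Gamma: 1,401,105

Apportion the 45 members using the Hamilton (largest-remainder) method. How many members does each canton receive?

The standard divisor is 7213384/45 ≈ 160297.422.
Standard quotas: Eta 6.0647, Beta 8.5604, Epsilon 6.1347, Zeta 8.7318, Theta 4.8644, Delta 1.9033, Gamma 8.7407.
Lower quotas: Eta 6, Beta 8, Epsilon 6, Zeta 8, Theta 4, Delta 1, Gamma 8 (sum 41, leaving 4 seats).
Remainders in descending order: Delta 0.9033, Theta 0.8644, Gamma 0.7407, Zeta 0.7318, Beta 0.5604, Epsilon 0.1347, Eta 0.0647.
Largest remainders: Delta, Theta, Gamma, Zeta receive the extra seats.

Eta=6, Beta=8, Epsilon=6, Zeta=9, Theta=5, Delta=2, Gamma=9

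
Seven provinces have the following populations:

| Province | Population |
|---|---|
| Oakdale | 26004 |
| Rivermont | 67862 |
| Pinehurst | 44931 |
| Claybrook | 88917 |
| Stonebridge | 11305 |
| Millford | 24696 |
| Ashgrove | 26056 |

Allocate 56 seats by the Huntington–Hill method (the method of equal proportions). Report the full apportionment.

With divisor 5189: modified quotas Oakdale 5.011, Rivermont 13.078, Pinehurst 8.659, Claybrook 17.136, Stonebridge 2.179, Millford 4.759, Ashgrove 5.021.
Geometric-mean thresholds: Oakdale √(5·6)=5.477, Rivermont √(13·14)=13.491, Pinehurst √(8·9)=8.485, Claybrook √(17·18)=17.493, Stonebridge √(2·3)=2.449, Millford √(4·5)=4.472, Ashgrove √(5·6)=5.477.
Each quota rounded against its threshold gives Oakdale 5, Rivermont 13, Pinehurst 9, Claybrook 17, Stonebridge 2, Millford 5, Ashgrove 5 (total 56).

Oakdale 5, Rivermont 13, Pinehurst 9, Claybrook 17, Stonebridge 2, Millford 5, Ashgrove 5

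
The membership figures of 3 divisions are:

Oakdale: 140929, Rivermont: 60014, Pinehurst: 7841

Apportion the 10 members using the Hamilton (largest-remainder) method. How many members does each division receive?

Total 208784; standard divisor 208784/10 ≈ 20878.4.
Standard quotas: Oakdale 6.7500, Rivermont 2.8745, Pinehurst 0.3756.
Lower quotas: Oakdale 6, Rivermont 2, Pinehurst 0 (sum 8, leaving 2 seats).
Remainders in descending order: Rivermont 0.8745, Oakdale 0.7500, Pinehurst 0.3756.
The surplus seats go to Rivermont, Oakdale.

Oakdale 7; Rivermont 3; Pinehurst 0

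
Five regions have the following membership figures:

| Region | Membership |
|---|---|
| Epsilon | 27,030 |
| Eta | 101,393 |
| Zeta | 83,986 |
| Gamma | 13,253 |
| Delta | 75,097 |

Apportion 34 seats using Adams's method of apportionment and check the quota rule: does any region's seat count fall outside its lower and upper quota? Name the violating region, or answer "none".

Standard quotas: Epsilon 3.056, Eta 11.462, Zeta 9.494, Gamma 1.498, Delta 8.490.
Adams allocation: Epsilon 3, Eta 11, Zeta 9, Gamma 2, Delta 9.
Every allocation lies between the lower and upper quota.

none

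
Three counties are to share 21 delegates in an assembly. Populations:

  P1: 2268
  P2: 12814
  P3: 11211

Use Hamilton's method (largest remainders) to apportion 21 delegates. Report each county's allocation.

P1 2, P2 10, P3 9

Total 26293; standard divisor 26293/21 ≈ 1252.048.
Standard quotas: P1 1.8114, P2 10.2344, P3 8.9541.
Lower quotas: P1 1, P2 10, P3 8 (sum 19, leaving 2 seats).
Remainders in descending order: P3 0.9541, P1 0.8114, P2 0.2344.
The surplus seats go to P3, P1.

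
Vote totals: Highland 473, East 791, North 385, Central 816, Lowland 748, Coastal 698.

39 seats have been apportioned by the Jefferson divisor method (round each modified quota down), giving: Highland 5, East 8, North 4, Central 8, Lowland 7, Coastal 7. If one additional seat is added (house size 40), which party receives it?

Priority for the next seat is population ÷ (current seats + 1).
Priorities: Highland 78.833, East 87.889, North 77.000, Central 90.667, Lowland 93.500, Coastal 87.250.
Highest priority: Lowland.

Lowland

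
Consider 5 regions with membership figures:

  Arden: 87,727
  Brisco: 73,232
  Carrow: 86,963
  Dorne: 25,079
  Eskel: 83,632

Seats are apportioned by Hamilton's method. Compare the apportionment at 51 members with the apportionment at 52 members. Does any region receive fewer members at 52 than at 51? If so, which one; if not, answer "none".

At 51 seats: Arden 13, Brisco 10, Carrow 12, Dorne 4, Eskel 12.
At 52 seats: Arden 13, Brisco 11, Carrow 13, Dorne 3, Eskel 12.
Dorne drops from 4 to 3.

Dorne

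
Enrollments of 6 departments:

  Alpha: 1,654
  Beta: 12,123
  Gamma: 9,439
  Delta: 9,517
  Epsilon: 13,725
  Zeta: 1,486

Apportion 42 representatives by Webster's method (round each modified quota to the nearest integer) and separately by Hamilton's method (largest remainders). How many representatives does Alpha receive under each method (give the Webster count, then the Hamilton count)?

1 and 2

Webster: Alpha 1, Beta 11, Gamma 8, Delta 9, Epsilon 12, Zeta 1.
Hamilton: Alpha 2, Beta 11, Gamma 8, Delta 8, Epsilon 12, Zeta 1.
Alpha gets 1 under Webster and 2 under Hamilton.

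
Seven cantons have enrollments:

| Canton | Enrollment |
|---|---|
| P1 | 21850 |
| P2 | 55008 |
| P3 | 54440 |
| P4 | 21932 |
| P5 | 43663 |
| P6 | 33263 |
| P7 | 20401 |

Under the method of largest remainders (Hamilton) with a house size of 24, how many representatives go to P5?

4

Total 250557; standard divisor 250557/24 ≈ 10439.875.
Standard quotas: P1 2.0929, P2 5.2690, P3 5.2146, P4 2.1008, P5 4.1823, P6 3.1861, P7 1.9541.
Lower quotas: P1 2, P2 5, P3 5, P4 2, P5 4, P6 3, P7 1 (sum 22, leaving 2 seats).
Remainders in descending order: P7 0.9541, P2 0.2690, P3 0.2146, P6 0.1861, P5 0.1823, P4 0.1008, P1 0.0929.
The surplus seats go to P7, P2.
P5 receives 4.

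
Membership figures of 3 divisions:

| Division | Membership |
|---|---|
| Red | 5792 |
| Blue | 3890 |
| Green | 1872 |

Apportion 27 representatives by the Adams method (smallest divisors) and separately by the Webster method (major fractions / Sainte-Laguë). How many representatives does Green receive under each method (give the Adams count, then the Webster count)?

Adams: Red 13, Blue 9, Green 5.
Webster: Red 14, Blue 9, Green 4.
Green gets 5 under Adams and 4 under Webster.

5 and 4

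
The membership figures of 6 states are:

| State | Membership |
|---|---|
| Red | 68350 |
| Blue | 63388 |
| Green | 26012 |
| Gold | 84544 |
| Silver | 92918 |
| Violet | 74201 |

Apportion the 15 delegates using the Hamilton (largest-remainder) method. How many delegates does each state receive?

The standard divisor is 409413/15 ≈ 27294.2.
Standard quotas: Red 2.5042, Blue 2.3224, Green 0.9530, Gold 3.0975, Silver 3.4043, Violet 2.7186.
Lower quotas: Red 2, Blue 2, Green 0, Gold 3, Silver 3, Violet 2 (sum 12, leaving 3 seats).
Remainders in descending order: Green 0.9530, Violet 0.7186, Red 0.5042, Silver 0.4043, Blue 0.3224, Gold 0.0975.
Largest remainders: Green, Violet, Red receive the extra seats.

Red 3, Blue 2, Green 1, Gold 3, Silver 3, Violet 3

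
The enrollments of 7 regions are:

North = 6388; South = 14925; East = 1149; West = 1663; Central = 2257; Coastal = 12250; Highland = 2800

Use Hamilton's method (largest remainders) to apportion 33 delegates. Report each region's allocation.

Total 41432; standard divisor 41432/33 ≈ 1255.515.
Standard quotas: North 5.0880, South 11.8876, East 0.9152, West 1.3246, Central 1.7977, Coastal 9.7570, Highland 2.2302.
Lower quotas: North 5, South 11, East 0, West 1, Central 1, Coastal 9, Highland 2 (sum 29, leaving 4 seats).
Remainders in descending order: East 0.9152, South 0.8876, Central 0.7977, Coastal 0.7570, West 0.3246, Highland 0.2302, North 0.0880.
Largest remainders: East, South, Central, Coastal receive the extra seats.

North 5; South 12; East 1; West 1; Central 2; Coastal 10; Highland 2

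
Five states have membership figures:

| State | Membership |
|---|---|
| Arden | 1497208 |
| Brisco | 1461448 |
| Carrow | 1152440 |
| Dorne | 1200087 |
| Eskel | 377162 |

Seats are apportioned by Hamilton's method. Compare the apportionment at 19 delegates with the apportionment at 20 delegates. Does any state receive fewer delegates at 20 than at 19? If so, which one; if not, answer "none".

none

At 19 seats: Arden 5, Brisco 5, Carrow 4, Dorne 4, Eskel 1.
At 20 seats: Arden 5, Brisco 5, Carrow 4, Dorne 4, Eskel 2.
No state's allocation decreased.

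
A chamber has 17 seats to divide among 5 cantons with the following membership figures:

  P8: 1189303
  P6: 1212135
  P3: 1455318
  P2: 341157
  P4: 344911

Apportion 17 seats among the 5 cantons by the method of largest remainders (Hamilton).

P8 5, P6 5, P3 5, P2 1, P4 1

Standard divisor: 4542824 ÷ 17 ≈ 267224.941.
Standard quotas: P8 4.4506, P6 4.5360, P3 5.4460, P2 1.2767, P4 1.2907.
Lower quotas: P8 4, P6 4, P3 5, P2 1, P4 1 (sum 15, leaving 2 seats).
Remainders in descending order: P6 0.5360, P8 0.4506, P3 0.4460, P4 0.2907, P2 0.2767.
Largest remainders: P6, P8 receive the extra seats.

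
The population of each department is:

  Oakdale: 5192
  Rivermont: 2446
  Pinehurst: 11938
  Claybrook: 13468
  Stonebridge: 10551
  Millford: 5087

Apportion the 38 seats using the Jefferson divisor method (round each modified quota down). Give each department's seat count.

Standard divisor 48682/38 ≈ 1281.105; standard quotas: Oakdale 4.053, Rivermont 1.909, Pinehurst 9.319, Claybrook 10.513, Stonebridge 8.236, Millford 3.971.
Rounding down gives 4, 1, 9, 10, 8, 3 = 35 seats, so the divisor must be adjusted.
With modified divisor 1200: modified quotas Oakdale 4.327, Rivermont 2.038, Pinehurst 9.948, Claybrook 11.223, Stonebridge 8.793, Millford 4.239.
Rounding down: Oakdale 4, Rivermont 2, Pinehurst 9, Claybrook 11, Stonebridge 8, Millford 4 (total 38).

Oakdale=4, Rivermont=2, Pinehurst=9, Claybrook=11, Stonebridge=8, Millford=4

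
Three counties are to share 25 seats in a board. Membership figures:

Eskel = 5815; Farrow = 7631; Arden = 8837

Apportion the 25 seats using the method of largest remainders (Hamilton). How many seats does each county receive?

Eskel: 6; Farrow: 9; Arden: 10

Total 22283; standard divisor 22283/25 ≈ 891.32.
Standard quotas: Eskel 6.5240, Farrow 8.5615, Arden 9.9145.
Lower quotas: Eskel 6, Farrow 8, Arden 9 (sum 23, leaving 2 seats).
Remainders in descending order: Arden 0.9145, Farrow 0.5615, Eskel 0.5240.
The surplus seats go to Arden, Farrow.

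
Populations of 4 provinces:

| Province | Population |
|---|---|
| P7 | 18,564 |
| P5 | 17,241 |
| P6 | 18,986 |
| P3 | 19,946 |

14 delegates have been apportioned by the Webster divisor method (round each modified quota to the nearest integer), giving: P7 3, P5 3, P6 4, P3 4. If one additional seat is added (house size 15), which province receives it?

P7

Priority for the next seat is population ÷ (current seats + 0.5).
Priorities: P7 5304.000, P5 4926.000, P6 4219.111, P3 4432.444.
Highest priority: P7.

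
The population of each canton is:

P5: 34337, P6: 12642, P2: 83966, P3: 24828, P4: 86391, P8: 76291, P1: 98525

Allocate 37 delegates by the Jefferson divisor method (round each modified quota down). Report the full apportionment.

Standard divisor 416980/37 ≈ 11269.73; standard quotas: P5 3.047, P6 1.122, P2 7.451, P3 2.203, P4 7.666, P8 6.770, P1 8.742.
Rounding down gives 3, 1, 7, 2, 7, 6, 8 = 34 seats, so the divisor must be adjusted.
With modified divisor 10600: modified quotas P5 3.239, P6 1.193, P2 7.921, P3 2.342, P4 8.150, P8 7.197, P1 9.295.
Rounding down: P5 3, P6 1, P2 7, P3 2, P4 8, P8 7, P1 9 (total 37).

P5=3; P6=1; P2=7; P3=2; P4=8; P8=7; P1=9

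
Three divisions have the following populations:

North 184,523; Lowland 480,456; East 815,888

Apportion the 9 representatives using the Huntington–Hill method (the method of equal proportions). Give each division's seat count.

With divisor 165699: modified quotas North 1.114, Lowland 2.900, East 4.924.
Geometric-mean thresholds: North √(1·2)=1.414, Lowland √(2·3)=2.449, East √(4·5)=4.472.
Each quota rounded against its threshold gives North 1, Lowland 3, East 5 (total 9).

North 1; Lowland 3; East 5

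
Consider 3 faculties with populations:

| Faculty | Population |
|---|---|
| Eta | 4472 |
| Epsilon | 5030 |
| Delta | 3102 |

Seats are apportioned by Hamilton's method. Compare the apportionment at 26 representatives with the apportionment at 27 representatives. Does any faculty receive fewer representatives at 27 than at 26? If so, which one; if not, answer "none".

none

At 26 seats: Eta 9, Epsilon 10, Delta 7.
At 27 seats: Eta 9, Epsilon 11, Delta 7.
No faculty's allocation decreased.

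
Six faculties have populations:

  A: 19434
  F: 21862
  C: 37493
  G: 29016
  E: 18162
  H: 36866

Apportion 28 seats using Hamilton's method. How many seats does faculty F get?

Total 162833; standard divisor 162833/28 ≈ 5815.464.
Standard quotas: A 3.3418, F 3.7593, C 6.4471, G 4.9895, E 3.1231, H 6.3393.
Lower quotas: A 3, F 3, C 6, G 4, E 3, H 6 (sum 25, leaving 3 seats).
Remainders in descending order: G 0.9895, F 0.7593, C 0.4471, A 0.3418, H 0.3393, E 0.1231.
Largest remainders: G, F, C receive the extra seats.
F receives 4.

4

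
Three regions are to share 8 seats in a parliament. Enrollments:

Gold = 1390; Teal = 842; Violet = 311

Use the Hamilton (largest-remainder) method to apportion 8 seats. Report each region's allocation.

Gold 4, Teal 3, Violet 1

The standard divisor is 2543/8 ≈ 317.875.
Standard quotas: Gold 4.373, Teal 2.649, Violet 0.978.
Lower quotas: Gold 4, Teal 2, Violet 0 (sum 6, leaving 2 seats).
Remainders in descending order: Violet 0.978, Teal 0.649, Gold 0.373.
Largest remainders: Violet, Teal receive the extra seats.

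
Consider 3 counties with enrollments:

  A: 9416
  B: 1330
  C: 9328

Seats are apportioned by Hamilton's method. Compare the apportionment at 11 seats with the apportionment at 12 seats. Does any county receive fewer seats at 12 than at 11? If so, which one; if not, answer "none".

none

At 11 seats: A 5, B 1, C 5.
At 12 seats: A 6, B 1, C 5.
No county's allocation decreased.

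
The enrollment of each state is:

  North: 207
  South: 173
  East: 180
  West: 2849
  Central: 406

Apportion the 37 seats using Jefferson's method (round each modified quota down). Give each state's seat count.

North 2; South 1; East 1; West 29; Central 4

Standard divisor 3815/37 ≈ 103.108; standard quotas: North 2.008, South 1.678, East 1.746, West 27.631, Central 3.938.
Rounding down gives 2, 1, 1, 27, 3 = 34 seats, so the divisor must be adjusted.
With modified divisor 97: modified quotas North 2.134, South 1.784, East 1.856, West 29.371, Central 4.186.
Rounding down: North 2, South 1, East 1, West 29, Central 4 (total 37).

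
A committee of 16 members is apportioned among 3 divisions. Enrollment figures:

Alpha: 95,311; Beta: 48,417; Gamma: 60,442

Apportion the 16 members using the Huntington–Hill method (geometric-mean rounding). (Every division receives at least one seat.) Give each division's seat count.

Alpha 7; Beta 4; Gamma 5

With divisor 13126: modified quotas Alpha 7.261, Beta 3.689, Gamma 4.605.
Geometric-mean thresholds: Alpha √(7·8)=7.483, Beta √(3·4)=3.464, Gamma √(4·5)=4.472.
Each quota rounded against its threshold gives Alpha 7, Beta 4, Gamma 5 (total 16).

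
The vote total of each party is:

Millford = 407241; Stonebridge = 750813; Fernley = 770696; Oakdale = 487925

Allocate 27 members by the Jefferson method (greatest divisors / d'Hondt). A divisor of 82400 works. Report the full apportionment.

Millford 4; Stonebridge 9; Fernley 9; Oakdale 5

With modified divisor 82400: modified quotas Millford 4.942, Stonebridge 9.112, Fernley 9.353, Oakdale 5.921.
Rounding down: Millford 4, Stonebridge 9, Fernley 9, Oakdale 5 (total 27).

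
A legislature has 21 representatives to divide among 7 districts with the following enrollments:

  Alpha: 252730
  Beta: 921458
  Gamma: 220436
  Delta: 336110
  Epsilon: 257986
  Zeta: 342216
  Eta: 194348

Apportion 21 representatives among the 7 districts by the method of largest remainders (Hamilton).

Alpha=2; Beta=8; Gamma=2; Delta=3; Epsilon=2; Zeta=3; Eta=1

The standard divisor is 2525284/21 ≈ 120251.619.
Standard quotas: Alpha 2.1017, Beta 7.6627, Gamma 1.8331, Delta 2.7951, Epsilon 2.1454, Zeta 2.8458, Eta 1.6162.
Lower quotas: Alpha 2, Beta 7, Gamma 1, Delta 2, Epsilon 2, Zeta 2, Eta 1 (sum 17, leaving 4 seats).
Remainders in descending order: Zeta 0.8458, Gamma 0.8331, Delta 0.7951, Beta 0.6627, Eta 0.6162, Epsilon 0.1454, Alpha 0.1017.
Largest remainders: Zeta, Gamma, Delta, Beta receive the extra seats.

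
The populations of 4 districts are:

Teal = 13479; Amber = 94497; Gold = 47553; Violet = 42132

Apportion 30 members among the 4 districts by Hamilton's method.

Teal 2; Amber 14; Gold 7; Violet 7

The standard divisor is 197661/30 ≈ 6588.7.
Standard quotas: Teal 2.0458, Amber 14.3423, Gold 7.2174, Violet 6.3946.
Lower quotas: Teal 2, Amber 14, Gold 7, Violet 6 (sum 29, leaving 1 seat).
Remainders in descending order: Violet 0.3946, Amber 0.3423, Gold 0.2174, Teal 0.0458.
The surplus seat goes to Violet.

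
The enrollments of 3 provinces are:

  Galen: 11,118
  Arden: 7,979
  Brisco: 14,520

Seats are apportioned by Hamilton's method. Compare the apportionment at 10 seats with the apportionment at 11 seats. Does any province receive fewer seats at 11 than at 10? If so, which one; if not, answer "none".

Arden

At 10 seats: Galen 3, Arden 3, Brisco 4.
At 11 seats: Galen 4, Arden 2, Brisco 5.
Arden drops from 3 to 2.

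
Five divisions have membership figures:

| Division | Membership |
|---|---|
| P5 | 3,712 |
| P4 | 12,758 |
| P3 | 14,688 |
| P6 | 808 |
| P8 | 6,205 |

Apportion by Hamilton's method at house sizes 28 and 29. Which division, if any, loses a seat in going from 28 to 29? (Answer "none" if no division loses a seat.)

At 28 seats: P5 3, P4 9, P3 11, P6 1, P8 4.
At 29 seats: P5 3, P4 10, P3 11, P6 0, P8 5.
P6 drops from 1 to 0.

P6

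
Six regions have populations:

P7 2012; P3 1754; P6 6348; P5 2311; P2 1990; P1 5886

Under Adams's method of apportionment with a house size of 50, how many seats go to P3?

5

Standard divisor 20301/50 ≈ 406.02; standard quotas: P7 4.955, P3 4.320, P6 15.635, P5 5.692, P2 4.901, P1 14.497.
Rounding up gives 5, 5, 16, 6, 5, 15 = 52 seats, so the divisor must be adjusted.
With modified divisor 430: modified quotas P7 4.679, P3 4.079, P6 14.763, P5 5.374, P2 4.628, P1 13.688.
Rounding up: P7 5, P3 5, P6 15, P5 6, P2 5, P1 14 (total 50).
P3 receives 5.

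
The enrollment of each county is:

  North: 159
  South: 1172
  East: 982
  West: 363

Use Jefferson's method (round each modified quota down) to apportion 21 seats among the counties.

North 1, South 9, East 8, West 3

Standard divisor 2676/21 ≈ 127.429; standard quotas: North 1.248, South 9.197, East 7.706, West 2.849.
Rounding down gives 1, 9, 7, 2 = 19 seats, so the divisor must be adjusted.
With modified divisor 120: modified quotas North 1.325, South 9.767, East 8.183, West 3.025.
Rounding down: North 1, South 9, East 8, West 3 (total 21).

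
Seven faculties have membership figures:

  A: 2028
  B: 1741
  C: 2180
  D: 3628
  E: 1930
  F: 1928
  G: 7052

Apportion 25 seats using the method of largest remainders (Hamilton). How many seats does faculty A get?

Total 20487; standard divisor 20487/25 ≈ 819.48.
Standard quotas: A 2.4747, B 2.1245, C 2.6602, D 4.4272, E 2.3552, F 2.3527, G 8.6055.
Lower quotas: A 2, B 2, C 2, D 4, E 2, F 2, G 8 (sum 22, leaving 3 seats).
Remainders in descending order: C 0.6602, G 0.6055, A 0.4747, D 0.4272, E 0.3552, F 0.3527, B 0.1245.
The surplus seats go to C, G, A.
A receives 3.

3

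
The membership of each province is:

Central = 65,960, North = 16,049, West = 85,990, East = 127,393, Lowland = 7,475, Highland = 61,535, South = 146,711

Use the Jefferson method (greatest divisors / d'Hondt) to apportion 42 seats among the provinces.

Standard divisor 511113/42 ≈ 12169.357; standard quotas: Central 5.420, North 1.319, West 7.066, East 10.468, Lowland 0.614, Highland 5.057, South 12.056.
Rounding down gives 5, 1, 7, 10, 0, 5, 12 = 40 seats, so the divisor must be adjusted.
With modified divisor 11100: modified quotas Central 5.942, North 1.446, West 7.747, East 11.477, Lowland 0.673, Highland 5.544, South 13.217.
Rounding down: Central 5, North 1, West 7, East 11, Lowland 0, Highland 5, South 13 (total 42).

Central=5, North=1, West=7, East=11, Lowland=0, Highland=5, South=13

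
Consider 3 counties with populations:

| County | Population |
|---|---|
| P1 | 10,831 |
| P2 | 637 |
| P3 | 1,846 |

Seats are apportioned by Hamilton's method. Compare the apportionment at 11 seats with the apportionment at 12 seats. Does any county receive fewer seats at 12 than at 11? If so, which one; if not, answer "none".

P2

At 11 seats: P1 9, P2 1, P3 1.
At 12 seats: P1 10, P2 0, P3 2.
P2 drops from 1 to 0.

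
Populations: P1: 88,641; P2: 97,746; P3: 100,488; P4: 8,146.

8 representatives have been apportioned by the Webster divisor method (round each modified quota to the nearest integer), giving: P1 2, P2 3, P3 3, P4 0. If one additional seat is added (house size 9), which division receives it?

Priority for the next seat is population ÷ (current seats + 0.5).
Priorities: P1 35456.400, P2 27927.429, P3 28710.857, P4 16292.000.
Highest priority: P1.

P1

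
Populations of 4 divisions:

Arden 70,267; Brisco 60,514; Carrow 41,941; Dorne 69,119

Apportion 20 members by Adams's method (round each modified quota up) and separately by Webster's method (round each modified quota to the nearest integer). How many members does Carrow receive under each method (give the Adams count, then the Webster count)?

Adams: Arden 6, Brisco 5, Carrow 4, Dorne 5.
Webster: Arden 6, Brisco 5, Carrow 3, Dorne 6.
Carrow gets 4 under Adams and 3 under Webster.

4 and 3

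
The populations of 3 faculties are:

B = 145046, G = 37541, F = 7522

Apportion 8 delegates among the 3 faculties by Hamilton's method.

B=6, G=2, F=0

Standard divisor: 190109 ÷ 8 ≈ 23763.625.
Standard quotas: B 6.1037, G 1.5798, F 0.3165.
Lower quotas: B 6, G 1, F 0 (sum 7, leaving 1 seat).
Remainders in descending order: G 0.5798, F 0.3165, B 0.1037.
Largest remainder: G receives the extra seat.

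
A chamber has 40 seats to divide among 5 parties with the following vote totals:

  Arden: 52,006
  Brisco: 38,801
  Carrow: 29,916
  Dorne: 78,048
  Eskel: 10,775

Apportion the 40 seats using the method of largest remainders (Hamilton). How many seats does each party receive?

Arden 10; Brisco 7; Carrow 6; Dorne 15; Eskel 2

Standard divisor: 209546 ÷ 40 ≈ 5238.65.
Standard quotas: Arden 9.9274, Brisco 7.4067, Carrow 5.7106, Dorne 14.8985, Eskel 2.0568.
Lower quotas: Arden 9, Brisco 7, Carrow 5, Dorne 14, Eskel 2 (sum 37, leaving 3 seats).
Remainders in descending order: Arden 0.9274, Dorne 0.8985, Carrow 0.7106, Brisco 0.4067, Eskel 0.0568.
Largest remainders: Arden, Dorne, Carrow receive the extra seats.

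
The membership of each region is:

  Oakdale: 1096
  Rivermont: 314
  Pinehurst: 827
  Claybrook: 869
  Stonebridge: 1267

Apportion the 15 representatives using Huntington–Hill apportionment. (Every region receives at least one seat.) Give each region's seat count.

With divisor 300: modified quotas Oakdale 3.653, Rivermont 1.047, Pinehurst 2.757, Claybrook 2.897, Stonebridge 4.223.
Geometric-mean thresholds: Oakdale √(3·4)=3.464, Rivermont √(1·2)=1.414, Pinehurst √(2·3)=2.449, Claybrook √(2·3)=2.449, Stonebridge √(4·5)=4.472.
Each quota rounded against its threshold gives Oakdale 4, Rivermont 1, Pinehurst 3, Claybrook 3, Stonebridge 4 (total 15).

Oakdale 4, Rivermont 1, Pinehurst 3, Claybrook 3, Stonebridge 4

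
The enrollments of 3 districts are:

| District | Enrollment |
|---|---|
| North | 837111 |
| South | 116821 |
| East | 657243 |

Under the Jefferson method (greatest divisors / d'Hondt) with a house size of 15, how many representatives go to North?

8

Standard divisor 1611175/15 ≈ 107411.667; standard quotas: North 7.793, South 1.088, East 6.119.
Rounding down gives 7, 1, 6 = 14 seats, so the divisor must be adjusted.
With modified divisor 99300: modified quotas North 8.430, South 1.176, East 6.619.
Rounding down: North 8, South 1, East 6 (total 15).
North receives 8.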